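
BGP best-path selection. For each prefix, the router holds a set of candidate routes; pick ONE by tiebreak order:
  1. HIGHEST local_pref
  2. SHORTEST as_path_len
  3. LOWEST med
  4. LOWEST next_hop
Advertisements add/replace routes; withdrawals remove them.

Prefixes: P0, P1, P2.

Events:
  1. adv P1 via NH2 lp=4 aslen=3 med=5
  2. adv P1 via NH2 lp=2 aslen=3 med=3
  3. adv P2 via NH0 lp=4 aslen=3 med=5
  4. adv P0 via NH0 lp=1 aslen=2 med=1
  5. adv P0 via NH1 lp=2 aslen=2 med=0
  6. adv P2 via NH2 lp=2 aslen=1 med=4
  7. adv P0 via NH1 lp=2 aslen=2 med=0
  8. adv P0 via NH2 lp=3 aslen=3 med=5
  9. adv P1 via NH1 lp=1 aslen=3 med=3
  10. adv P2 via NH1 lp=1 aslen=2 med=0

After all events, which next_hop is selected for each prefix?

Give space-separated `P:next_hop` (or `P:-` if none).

Answer: P0:NH2 P1:NH2 P2:NH0

Derivation:
Op 1: best P0=- P1=NH2 P2=-
Op 2: best P0=- P1=NH2 P2=-
Op 3: best P0=- P1=NH2 P2=NH0
Op 4: best P0=NH0 P1=NH2 P2=NH0
Op 5: best P0=NH1 P1=NH2 P2=NH0
Op 6: best P0=NH1 P1=NH2 P2=NH0
Op 7: best P0=NH1 P1=NH2 P2=NH0
Op 8: best P0=NH2 P1=NH2 P2=NH0
Op 9: best P0=NH2 P1=NH2 P2=NH0
Op 10: best P0=NH2 P1=NH2 P2=NH0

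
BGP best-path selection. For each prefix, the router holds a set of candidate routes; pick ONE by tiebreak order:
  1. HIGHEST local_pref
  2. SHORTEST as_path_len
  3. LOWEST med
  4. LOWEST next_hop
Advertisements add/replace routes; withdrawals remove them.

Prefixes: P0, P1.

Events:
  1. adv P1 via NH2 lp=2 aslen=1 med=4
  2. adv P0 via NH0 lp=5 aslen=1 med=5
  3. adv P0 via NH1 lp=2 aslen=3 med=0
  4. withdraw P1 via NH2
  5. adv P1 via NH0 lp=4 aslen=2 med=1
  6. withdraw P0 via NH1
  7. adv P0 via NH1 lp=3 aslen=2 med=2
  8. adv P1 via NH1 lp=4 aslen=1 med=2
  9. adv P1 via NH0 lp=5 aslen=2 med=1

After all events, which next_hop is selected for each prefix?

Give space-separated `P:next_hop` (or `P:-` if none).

Op 1: best P0=- P1=NH2
Op 2: best P0=NH0 P1=NH2
Op 3: best P0=NH0 P1=NH2
Op 4: best P0=NH0 P1=-
Op 5: best P0=NH0 P1=NH0
Op 6: best P0=NH0 P1=NH0
Op 7: best P0=NH0 P1=NH0
Op 8: best P0=NH0 P1=NH1
Op 9: best P0=NH0 P1=NH0

Answer: P0:NH0 P1:NH0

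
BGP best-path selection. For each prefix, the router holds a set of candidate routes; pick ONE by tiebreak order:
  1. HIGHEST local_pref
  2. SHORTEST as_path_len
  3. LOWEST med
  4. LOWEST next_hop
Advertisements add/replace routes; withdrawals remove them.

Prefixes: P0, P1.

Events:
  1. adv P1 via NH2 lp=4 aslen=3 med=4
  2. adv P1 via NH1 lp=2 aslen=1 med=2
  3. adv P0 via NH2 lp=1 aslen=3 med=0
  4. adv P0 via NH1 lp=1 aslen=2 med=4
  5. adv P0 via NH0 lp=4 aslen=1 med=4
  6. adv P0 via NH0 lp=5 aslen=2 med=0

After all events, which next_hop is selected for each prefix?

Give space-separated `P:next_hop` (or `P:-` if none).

Answer: P0:NH0 P1:NH2

Derivation:
Op 1: best P0=- P1=NH2
Op 2: best P0=- P1=NH2
Op 3: best P0=NH2 P1=NH2
Op 4: best P0=NH1 P1=NH2
Op 5: best P0=NH0 P1=NH2
Op 6: best P0=NH0 P1=NH2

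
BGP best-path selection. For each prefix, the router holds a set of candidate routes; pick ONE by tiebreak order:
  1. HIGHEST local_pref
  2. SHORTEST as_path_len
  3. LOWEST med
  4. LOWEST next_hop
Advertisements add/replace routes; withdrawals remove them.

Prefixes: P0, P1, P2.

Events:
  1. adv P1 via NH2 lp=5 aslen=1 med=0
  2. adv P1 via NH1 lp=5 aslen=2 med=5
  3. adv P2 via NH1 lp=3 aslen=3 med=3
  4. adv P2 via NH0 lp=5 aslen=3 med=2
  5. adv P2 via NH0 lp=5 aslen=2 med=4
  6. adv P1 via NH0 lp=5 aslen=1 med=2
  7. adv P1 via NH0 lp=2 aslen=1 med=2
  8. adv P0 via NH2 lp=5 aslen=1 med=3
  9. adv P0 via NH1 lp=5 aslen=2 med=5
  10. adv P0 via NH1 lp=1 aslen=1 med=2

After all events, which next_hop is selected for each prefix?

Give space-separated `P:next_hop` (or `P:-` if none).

Op 1: best P0=- P1=NH2 P2=-
Op 2: best P0=- P1=NH2 P2=-
Op 3: best P0=- P1=NH2 P2=NH1
Op 4: best P0=- P1=NH2 P2=NH0
Op 5: best P0=- P1=NH2 P2=NH0
Op 6: best P0=- P1=NH2 P2=NH0
Op 7: best P0=- P1=NH2 P2=NH0
Op 8: best P0=NH2 P1=NH2 P2=NH0
Op 9: best P0=NH2 P1=NH2 P2=NH0
Op 10: best P0=NH2 P1=NH2 P2=NH0

Answer: P0:NH2 P1:NH2 P2:NH0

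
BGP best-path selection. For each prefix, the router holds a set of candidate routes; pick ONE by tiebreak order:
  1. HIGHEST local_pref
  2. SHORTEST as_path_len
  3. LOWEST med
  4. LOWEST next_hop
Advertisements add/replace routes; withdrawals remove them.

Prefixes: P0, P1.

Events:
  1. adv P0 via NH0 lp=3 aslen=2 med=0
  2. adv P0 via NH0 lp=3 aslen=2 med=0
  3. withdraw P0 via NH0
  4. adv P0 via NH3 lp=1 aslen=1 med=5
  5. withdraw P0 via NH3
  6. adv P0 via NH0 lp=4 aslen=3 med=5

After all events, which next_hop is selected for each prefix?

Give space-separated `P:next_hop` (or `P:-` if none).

Answer: P0:NH0 P1:-

Derivation:
Op 1: best P0=NH0 P1=-
Op 2: best P0=NH0 P1=-
Op 3: best P0=- P1=-
Op 4: best P0=NH3 P1=-
Op 5: best P0=- P1=-
Op 6: best P0=NH0 P1=-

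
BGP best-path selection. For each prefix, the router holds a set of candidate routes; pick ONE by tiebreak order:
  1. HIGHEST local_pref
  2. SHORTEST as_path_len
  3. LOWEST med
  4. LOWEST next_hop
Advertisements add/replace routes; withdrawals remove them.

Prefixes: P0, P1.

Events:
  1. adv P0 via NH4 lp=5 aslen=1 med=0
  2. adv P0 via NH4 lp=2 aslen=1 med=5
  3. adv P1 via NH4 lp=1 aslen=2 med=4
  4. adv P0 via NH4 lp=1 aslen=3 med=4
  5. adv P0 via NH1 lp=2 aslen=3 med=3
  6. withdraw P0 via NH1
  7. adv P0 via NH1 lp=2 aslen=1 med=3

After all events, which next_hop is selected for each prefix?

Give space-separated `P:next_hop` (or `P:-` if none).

Op 1: best P0=NH4 P1=-
Op 2: best P0=NH4 P1=-
Op 3: best P0=NH4 P1=NH4
Op 4: best P0=NH4 P1=NH4
Op 5: best P0=NH1 P1=NH4
Op 6: best P0=NH4 P1=NH4
Op 7: best P0=NH1 P1=NH4

Answer: P0:NH1 P1:NH4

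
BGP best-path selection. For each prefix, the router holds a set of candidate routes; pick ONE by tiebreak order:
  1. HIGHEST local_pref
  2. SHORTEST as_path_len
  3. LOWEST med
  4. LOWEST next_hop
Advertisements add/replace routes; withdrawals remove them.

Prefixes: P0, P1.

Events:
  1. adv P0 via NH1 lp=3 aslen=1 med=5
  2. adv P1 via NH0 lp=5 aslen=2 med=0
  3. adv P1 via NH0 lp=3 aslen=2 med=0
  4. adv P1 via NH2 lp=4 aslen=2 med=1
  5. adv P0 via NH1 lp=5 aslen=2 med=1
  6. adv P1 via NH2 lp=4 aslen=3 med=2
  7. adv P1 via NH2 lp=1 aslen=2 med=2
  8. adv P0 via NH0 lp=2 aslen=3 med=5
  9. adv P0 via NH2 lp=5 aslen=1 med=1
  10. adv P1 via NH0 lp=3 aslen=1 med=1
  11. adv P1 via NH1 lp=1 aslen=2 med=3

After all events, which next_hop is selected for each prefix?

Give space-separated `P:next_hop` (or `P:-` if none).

Answer: P0:NH2 P1:NH0

Derivation:
Op 1: best P0=NH1 P1=-
Op 2: best P0=NH1 P1=NH0
Op 3: best P0=NH1 P1=NH0
Op 4: best P0=NH1 P1=NH2
Op 5: best P0=NH1 P1=NH2
Op 6: best P0=NH1 P1=NH2
Op 7: best P0=NH1 P1=NH0
Op 8: best P0=NH1 P1=NH0
Op 9: best P0=NH2 P1=NH0
Op 10: best P0=NH2 P1=NH0
Op 11: best P0=NH2 P1=NH0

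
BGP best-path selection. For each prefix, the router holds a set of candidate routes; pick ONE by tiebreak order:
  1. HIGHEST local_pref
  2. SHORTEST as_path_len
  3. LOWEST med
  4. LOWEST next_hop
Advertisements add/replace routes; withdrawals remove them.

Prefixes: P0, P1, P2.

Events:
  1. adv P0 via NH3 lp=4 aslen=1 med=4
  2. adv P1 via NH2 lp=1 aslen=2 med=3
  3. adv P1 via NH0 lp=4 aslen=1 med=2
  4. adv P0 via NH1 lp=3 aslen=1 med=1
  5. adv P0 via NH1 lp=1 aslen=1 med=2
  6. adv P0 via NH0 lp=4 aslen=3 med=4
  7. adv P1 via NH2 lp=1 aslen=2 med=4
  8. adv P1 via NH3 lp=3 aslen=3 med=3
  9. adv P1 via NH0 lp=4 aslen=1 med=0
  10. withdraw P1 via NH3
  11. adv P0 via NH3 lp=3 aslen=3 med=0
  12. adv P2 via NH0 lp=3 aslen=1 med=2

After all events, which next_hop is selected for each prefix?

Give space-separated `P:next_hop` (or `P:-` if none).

Answer: P0:NH0 P1:NH0 P2:NH0

Derivation:
Op 1: best P0=NH3 P1=- P2=-
Op 2: best P0=NH3 P1=NH2 P2=-
Op 3: best P0=NH3 P1=NH0 P2=-
Op 4: best P0=NH3 P1=NH0 P2=-
Op 5: best P0=NH3 P1=NH0 P2=-
Op 6: best P0=NH3 P1=NH0 P2=-
Op 7: best P0=NH3 P1=NH0 P2=-
Op 8: best P0=NH3 P1=NH0 P2=-
Op 9: best P0=NH3 P1=NH0 P2=-
Op 10: best P0=NH3 P1=NH0 P2=-
Op 11: best P0=NH0 P1=NH0 P2=-
Op 12: best P0=NH0 P1=NH0 P2=NH0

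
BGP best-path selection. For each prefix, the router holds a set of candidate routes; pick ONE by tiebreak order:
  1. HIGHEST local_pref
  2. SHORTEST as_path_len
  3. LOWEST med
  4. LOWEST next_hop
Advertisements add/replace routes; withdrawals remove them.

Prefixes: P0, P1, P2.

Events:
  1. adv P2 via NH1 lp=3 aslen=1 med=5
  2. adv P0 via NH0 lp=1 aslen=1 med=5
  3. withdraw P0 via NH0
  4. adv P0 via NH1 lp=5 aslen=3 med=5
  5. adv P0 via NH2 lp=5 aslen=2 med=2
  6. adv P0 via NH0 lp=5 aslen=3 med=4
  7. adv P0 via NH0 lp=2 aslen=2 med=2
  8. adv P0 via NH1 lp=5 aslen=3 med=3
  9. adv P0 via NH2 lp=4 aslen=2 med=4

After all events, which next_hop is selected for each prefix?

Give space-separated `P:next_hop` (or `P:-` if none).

Answer: P0:NH1 P1:- P2:NH1

Derivation:
Op 1: best P0=- P1=- P2=NH1
Op 2: best P0=NH0 P1=- P2=NH1
Op 3: best P0=- P1=- P2=NH1
Op 4: best P0=NH1 P1=- P2=NH1
Op 5: best P0=NH2 P1=- P2=NH1
Op 6: best P0=NH2 P1=- P2=NH1
Op 7: best P0=NH2 P1=- P2=NH1
Op 8: best P0=NH2 P1=- P2=NH1
Op 9: best P0=NH1 P1=- P2=NH1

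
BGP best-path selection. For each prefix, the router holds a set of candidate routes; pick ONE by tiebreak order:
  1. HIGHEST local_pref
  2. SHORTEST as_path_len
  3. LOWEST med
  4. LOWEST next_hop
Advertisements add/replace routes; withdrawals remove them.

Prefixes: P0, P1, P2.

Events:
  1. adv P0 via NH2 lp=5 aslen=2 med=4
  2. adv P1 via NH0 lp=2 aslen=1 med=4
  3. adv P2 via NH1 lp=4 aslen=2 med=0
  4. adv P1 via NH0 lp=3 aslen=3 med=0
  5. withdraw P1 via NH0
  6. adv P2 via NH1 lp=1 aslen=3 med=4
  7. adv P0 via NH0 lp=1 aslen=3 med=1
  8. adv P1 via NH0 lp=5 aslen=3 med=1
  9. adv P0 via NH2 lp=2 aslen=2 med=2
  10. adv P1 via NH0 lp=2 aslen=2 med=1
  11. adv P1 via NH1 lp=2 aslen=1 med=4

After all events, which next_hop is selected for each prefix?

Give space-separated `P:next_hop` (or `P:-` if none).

Op 1: best P0=NH2 P1=- P2=-
Op 2: best P0=NH2 P1=NH0 P2=-
Op 3: best P0=NH2 P1=NH0 P2=NH1
Op 4: best P0=NH2 P1=NH0 P2=NH1
Op 5: best P0=NH2 P1=- P2=NH1
Op 6: best P0=NH2 P1=- P2=NH1
Op 7: best P0=NH2 P1=- P2=NH1
Op 8: best P0=NH2 P1=NH0 P2=NH1
Op 9: best P0=NH2 P1=NH0 P2=NH1
Op 10: best P0=NH2 P1=NH0 P2=NH1
Op 11: best P0=NH2 P1=NH1 P2=NH1

Answer: P0:NH2 P1:NH1 P2:NH1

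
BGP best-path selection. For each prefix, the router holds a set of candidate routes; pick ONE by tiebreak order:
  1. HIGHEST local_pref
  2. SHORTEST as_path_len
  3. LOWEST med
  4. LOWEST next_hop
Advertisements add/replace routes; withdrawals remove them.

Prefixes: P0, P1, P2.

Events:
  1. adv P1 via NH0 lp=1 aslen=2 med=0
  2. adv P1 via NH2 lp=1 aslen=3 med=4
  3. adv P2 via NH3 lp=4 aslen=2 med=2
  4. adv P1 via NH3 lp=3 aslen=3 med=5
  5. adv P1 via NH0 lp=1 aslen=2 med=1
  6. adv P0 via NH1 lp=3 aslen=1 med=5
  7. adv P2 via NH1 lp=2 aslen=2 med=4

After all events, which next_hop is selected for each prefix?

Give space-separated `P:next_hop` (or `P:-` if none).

Answer: P0:NH1 P1:NH3 P2:NH3

Derivation:
Op 1: best P0=- P1=NH0 P2=-
Op 2: best P0=- P1=NH0 P2=-
Op 3: best P0=- P1=NH0 P2=NH3
Op 4: best P0=- P1=NH3 P2=NH3
Op 5: best P0=- P1=NH3 P2=NH3
Op 6: best P0=NH1 P1=NH3 P2=NH3
Op 7: best P0=NH1 P1=NH3 P2=NH3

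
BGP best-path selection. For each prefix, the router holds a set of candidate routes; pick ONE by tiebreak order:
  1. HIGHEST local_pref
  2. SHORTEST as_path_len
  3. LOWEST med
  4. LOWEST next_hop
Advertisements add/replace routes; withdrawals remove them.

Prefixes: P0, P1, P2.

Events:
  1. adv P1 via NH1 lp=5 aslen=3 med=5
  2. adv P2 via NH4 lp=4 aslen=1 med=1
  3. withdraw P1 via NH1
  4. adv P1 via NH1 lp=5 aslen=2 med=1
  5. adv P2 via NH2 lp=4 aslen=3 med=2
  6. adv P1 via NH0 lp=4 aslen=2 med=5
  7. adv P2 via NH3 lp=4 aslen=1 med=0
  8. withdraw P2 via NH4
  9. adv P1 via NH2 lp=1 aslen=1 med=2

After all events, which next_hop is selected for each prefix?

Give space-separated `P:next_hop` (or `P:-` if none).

Op 1: best P0=- P1=NH1 P2=-
Op 2: best P0=- P1=NH1 P2=NH4
Op 3: best P0=- P1=- P2=NH4
Op 4: best P0=- P1=NH1 P2=NH4
Op 5: best P0=- P1=NH1 P2=NH4
Op 6: best P0=- P1=NH1 P2=NH4
Op 7: best P0=- P1=NH1 P2=NH3
Op 8: best P0=- P1=NH1 P2=NH3
Op 9: best P0=- P1=NH1 P2=NH3

Answer: P0:- P1:NH1 P2:NH3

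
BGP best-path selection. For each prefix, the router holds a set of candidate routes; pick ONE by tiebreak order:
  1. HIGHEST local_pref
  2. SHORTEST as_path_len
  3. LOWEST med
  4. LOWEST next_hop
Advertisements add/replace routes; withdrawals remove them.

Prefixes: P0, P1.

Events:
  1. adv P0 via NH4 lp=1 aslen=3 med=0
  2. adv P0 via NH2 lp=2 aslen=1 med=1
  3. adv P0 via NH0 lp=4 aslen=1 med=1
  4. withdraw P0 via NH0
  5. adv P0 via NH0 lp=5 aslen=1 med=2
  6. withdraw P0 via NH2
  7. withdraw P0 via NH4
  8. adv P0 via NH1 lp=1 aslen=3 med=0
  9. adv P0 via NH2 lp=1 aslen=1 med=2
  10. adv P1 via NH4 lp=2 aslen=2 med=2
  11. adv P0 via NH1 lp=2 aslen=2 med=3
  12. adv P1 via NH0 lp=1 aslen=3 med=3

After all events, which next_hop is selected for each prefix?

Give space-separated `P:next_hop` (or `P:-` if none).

Op 1: best P0=NH4 P1=-
Op 2: best P0=NH2 P1=-
Op 3: best P0=NH0 P1=-
Op 4: best P0=NH2 P1=-
Op 5: best P0=NH0 P1=-
Op 6: best P0=NH0 P1=-
Op 7: best P0=NH0 P1=-
Op 8: best P0=NH0 P1=-
Op 9: best P0=NH0 P1=-
Op 10: best P0=NH0 P1=NH4
Op 11: best P0=NH0 P1=NH4
Op 12: best P0=NH0 P1=NH4

Answer: P0:NH0 P1:NH4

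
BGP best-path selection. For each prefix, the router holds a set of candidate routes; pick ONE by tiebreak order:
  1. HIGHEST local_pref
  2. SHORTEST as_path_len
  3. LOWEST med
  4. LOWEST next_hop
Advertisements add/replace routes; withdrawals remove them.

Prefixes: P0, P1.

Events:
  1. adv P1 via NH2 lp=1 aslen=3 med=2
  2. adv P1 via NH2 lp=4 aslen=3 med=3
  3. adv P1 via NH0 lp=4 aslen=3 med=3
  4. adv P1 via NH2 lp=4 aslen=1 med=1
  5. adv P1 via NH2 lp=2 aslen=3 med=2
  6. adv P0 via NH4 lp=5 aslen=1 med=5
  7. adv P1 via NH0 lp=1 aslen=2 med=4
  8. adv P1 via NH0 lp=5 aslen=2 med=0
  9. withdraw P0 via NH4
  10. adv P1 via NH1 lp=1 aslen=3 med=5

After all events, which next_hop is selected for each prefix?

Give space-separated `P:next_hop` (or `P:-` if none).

Op 1: best P0=- P1=NH2
Op 2: best P0=- P1=NH2
Op 3: best P0=- P1=NH0
Op 4: best P0=- P1=NH2
Op 5: best P0=- P1=NH0
Op 6: best P0=NH4 P1=NH0
Op 7: best P0=NH4 P1=NH2
Op 8: best P0=NH4 P1=NH0
Op 9: best P0=- P1=NH0
Op 10: best P0=- P1=NH0

Answer: P0:- P1:NH0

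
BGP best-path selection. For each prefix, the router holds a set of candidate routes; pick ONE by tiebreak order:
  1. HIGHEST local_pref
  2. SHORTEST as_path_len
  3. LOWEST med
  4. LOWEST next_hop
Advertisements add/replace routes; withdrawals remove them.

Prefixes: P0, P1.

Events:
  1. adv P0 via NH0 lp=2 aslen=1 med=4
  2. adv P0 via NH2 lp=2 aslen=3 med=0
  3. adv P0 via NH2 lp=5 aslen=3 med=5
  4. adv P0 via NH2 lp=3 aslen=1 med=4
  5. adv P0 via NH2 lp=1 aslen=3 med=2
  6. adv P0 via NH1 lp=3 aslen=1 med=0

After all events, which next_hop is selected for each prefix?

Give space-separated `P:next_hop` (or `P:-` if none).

Op 1: best P0=NH0 P1=-
Op 2: best P0=NH0 P1=-
Op 3: best P0=NH2 P1=-
Op 4: best P0=NH2 P1=-
Op 5: best P0=NH0 P1=-
Op 6: best P0=NH1 P1=-

Answer: P0:NH1 P1:-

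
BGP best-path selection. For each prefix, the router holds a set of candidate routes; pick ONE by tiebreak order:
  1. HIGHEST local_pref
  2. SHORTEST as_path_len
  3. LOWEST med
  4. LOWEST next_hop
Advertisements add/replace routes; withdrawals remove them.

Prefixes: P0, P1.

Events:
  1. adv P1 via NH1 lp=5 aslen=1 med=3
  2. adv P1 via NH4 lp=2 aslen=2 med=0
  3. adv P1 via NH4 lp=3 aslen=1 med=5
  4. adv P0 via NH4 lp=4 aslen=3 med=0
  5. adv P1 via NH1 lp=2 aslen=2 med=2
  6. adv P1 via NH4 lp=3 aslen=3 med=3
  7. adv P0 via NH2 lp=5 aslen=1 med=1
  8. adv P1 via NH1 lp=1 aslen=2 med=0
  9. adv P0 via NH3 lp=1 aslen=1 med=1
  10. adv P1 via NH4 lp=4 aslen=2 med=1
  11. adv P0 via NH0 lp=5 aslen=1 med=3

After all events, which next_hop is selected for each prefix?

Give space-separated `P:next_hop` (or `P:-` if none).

Answer: P0:NH2 P1:NH4

Derivation:
Op 1: best P0=- P1=NH1
Op 2: best P0=- P1=NH1
Op 3: best P0=- P1=NH1
Op 4: best P0=NH4 P1=NH1
Op 5: best P0=NH4 P1=NH4
Op 6: best P0=NH4 P1=NH4
Op 7: best P0=NH2 P1=NH4
Op 8: best P0=NH2 P1=NH4
Op 9: best P0=NH2 P1=NH4
Op 10: best P0=NH2 P1=NH4
Op 11: best P0=NH2 P1=NH4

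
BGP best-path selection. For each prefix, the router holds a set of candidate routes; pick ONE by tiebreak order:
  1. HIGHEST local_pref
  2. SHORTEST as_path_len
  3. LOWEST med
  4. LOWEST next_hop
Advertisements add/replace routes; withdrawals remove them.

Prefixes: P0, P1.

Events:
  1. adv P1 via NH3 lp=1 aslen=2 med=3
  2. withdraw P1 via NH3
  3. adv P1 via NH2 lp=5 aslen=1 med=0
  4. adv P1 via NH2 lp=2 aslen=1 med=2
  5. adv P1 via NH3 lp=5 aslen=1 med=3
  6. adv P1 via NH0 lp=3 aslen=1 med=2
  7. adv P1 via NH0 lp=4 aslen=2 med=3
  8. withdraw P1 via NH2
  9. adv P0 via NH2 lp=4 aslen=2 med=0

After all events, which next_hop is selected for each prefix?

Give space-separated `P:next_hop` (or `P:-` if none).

Answer: P0:NH2 P1:NH3

Derivation:
Op 1: best P0=- P1=NH3
Op 2: best P0=- P1=-
Op 3: best P0=- P1=NH2
Op 4: best P0=- P1=NH2
Op 5: best P0=- P1=NH3
Op 6: best P0=- P1=NH3
Op 7: best P0=- P1=NH3
Op 8: best P0=- P1=NH3
Op 9: best P0=NH2 P1=NH3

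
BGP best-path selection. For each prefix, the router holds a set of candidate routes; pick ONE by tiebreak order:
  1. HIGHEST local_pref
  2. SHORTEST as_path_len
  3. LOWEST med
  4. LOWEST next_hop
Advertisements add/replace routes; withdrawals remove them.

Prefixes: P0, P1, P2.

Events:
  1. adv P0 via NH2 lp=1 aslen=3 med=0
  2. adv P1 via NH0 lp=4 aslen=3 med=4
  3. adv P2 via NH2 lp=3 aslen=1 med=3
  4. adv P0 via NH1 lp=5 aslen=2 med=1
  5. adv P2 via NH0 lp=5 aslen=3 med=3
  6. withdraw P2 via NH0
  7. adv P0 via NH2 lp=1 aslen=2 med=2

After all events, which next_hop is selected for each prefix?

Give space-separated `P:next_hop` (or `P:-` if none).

Answer: P0:NH1 P1:NH0 P2:NH2

Derivation:
Op 1: best P0=NH2 P1=- P2=-
Op 2: best P0=NH2 P1=NH0 P2=-
Op 3: best P0=NH2 P1=NH0 P2=NH2
Op 4: best P0=NH1 P1=NH0 P2=NH2
Op 5: best P0=NH1 P1=NH0 P2=NH0
Op 6: best P0=NH1 P1=NH0 P2=NH2
Op 7: best P0=NH1 P1=NH0 P2=NH2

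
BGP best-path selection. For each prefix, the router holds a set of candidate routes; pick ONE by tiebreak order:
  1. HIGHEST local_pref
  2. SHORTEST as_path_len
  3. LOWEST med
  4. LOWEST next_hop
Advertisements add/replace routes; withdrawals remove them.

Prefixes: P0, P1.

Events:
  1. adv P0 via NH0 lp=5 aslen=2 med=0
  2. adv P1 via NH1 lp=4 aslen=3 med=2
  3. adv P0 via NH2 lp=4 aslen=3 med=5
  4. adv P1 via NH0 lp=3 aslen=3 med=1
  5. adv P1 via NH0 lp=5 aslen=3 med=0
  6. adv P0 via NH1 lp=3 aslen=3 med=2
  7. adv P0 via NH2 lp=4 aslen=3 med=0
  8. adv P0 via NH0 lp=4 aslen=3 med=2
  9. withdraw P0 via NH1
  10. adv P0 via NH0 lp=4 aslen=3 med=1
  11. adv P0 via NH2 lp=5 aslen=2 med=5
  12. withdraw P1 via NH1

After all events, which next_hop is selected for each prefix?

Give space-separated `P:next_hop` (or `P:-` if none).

Answer: P0:NH2 P1:NH0

Derivation:
Op 1: best P0=NH0 P1=-
Op 2: best P0=NH0 P1=NH1
Op 3: best P0=NH0 P1=NH1
Op 4: best P0=NH0 P1=NH1
Op 5: best P0=NH0 P1=NH0
Op 6: best P0=NH0 P1=NH0
Op 7: best P0=NH0 P1=NH0
Op 8: best P0=NH2 P1=NH0
Op 9: best P0=NH2 P1=NH0
Op 10: best P0=NH2 P1=NH0
Op 11: best P0=NH2 P1=NH0
Op 12: best P0=NH2 P1=NH0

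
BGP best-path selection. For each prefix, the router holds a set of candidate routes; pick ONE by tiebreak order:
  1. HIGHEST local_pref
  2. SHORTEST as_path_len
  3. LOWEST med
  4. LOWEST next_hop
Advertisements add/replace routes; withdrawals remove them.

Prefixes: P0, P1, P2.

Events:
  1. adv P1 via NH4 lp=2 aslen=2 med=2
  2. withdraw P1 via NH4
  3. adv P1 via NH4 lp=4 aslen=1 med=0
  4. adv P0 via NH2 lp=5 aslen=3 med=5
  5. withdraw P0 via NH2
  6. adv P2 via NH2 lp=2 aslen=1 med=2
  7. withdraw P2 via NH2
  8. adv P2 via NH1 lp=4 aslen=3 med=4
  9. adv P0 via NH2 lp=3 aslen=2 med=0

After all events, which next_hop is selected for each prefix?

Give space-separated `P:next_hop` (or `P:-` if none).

Op 1: best P0=- P1=NH4 P2=-
Op 2: best P0=- P1=- P2=-
Op 3: best P0=- P1=NH4 P2=-
Op 4: best P0=NH2 P1=NH4 P2=-
Op 5: best P0=- P1=NH4 P2=-
Op 6: best P0=- P1=NH4 P2=NH2
Op 7: best P0=- P1=NH4 P2=-
Op 8: best P0=- P1=NH4 P2=NH1
Op 9: best P0=NH2 P1=NH4 P2=NH1

Answer: P0:NH2 P1:NH4 P2:NH1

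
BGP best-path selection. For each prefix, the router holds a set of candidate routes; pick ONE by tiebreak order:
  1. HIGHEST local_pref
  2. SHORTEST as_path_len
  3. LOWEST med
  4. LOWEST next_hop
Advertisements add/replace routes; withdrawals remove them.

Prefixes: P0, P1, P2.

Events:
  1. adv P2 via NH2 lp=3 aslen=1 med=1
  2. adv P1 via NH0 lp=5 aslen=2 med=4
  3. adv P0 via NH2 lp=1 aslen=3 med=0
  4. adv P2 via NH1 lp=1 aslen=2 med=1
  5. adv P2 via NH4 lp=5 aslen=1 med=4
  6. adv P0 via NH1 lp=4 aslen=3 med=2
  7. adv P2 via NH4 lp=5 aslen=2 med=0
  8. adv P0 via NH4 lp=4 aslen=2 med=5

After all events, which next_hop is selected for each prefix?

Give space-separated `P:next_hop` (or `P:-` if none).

Answer: P0:NH4 P1:NH0 P2:NH4

Derivation:
Op 1: best P0=- P1=- P2=NH2
Op 2: best P0=- P1=NH0 P2=NH2
Op 3: best P0=NH2 P1=NH0 P2=NH2
Op 4: best P0=NH2 P1=NH0 P2=NH2
Op 5: best P0=NH2 P1=NH0 P2=NH4
Op 6: best P0=NH1 P1=NH0 P2=NH4
Op 7: best P0=NH1 P1=NH0 P2=NH4
Op 8: best P0=NH4 P1=NH0 P2=NH4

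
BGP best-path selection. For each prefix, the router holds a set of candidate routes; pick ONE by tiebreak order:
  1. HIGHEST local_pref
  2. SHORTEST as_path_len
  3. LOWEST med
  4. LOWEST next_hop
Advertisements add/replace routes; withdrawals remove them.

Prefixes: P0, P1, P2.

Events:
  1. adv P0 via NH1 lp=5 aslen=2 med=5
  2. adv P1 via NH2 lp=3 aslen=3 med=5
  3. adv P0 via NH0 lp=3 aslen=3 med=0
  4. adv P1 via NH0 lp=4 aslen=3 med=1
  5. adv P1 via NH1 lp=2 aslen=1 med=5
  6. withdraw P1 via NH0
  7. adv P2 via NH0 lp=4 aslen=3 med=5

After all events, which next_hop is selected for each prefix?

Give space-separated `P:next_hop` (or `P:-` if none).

Answer: P0:NH1 P1:NH2 P2:NH0

Derivation:
Op 1: best P0=NH1 P1=- P2=-
Op 2: best P0=NH1 P1=NH2 P2=-
Op 3: best P0=NH1 P1=NH2 P2=-
Op 4: best P0=NH1 P1=NH0 P2=-
Op 5: best P0=NH1 P1=NH0 P2=-
Op 6: best P0=NH1 P1=NH2 P2=-
Op 7: best P0=NH1 P1=NH2 P2=NH0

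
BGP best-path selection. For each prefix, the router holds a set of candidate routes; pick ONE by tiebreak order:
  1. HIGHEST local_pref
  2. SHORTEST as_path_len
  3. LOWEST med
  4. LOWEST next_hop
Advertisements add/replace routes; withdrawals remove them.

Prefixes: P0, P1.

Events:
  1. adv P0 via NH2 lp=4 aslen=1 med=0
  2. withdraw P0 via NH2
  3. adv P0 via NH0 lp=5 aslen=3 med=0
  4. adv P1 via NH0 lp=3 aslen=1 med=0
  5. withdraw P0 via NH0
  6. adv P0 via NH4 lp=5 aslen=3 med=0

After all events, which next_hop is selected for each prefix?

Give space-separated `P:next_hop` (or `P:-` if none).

Answer: P0:NH4 P1:NH0

Derivation:
Op 1: best P0=NH2 P1=-
Op 2: best P0=- P1=-
Op 3: best P0=NH0 P1=-
Op 4: best P0=NH0 P1=NH0
Op 5: best P0=- P1=NH0
Op 6: best P0=NH4 P1=NH0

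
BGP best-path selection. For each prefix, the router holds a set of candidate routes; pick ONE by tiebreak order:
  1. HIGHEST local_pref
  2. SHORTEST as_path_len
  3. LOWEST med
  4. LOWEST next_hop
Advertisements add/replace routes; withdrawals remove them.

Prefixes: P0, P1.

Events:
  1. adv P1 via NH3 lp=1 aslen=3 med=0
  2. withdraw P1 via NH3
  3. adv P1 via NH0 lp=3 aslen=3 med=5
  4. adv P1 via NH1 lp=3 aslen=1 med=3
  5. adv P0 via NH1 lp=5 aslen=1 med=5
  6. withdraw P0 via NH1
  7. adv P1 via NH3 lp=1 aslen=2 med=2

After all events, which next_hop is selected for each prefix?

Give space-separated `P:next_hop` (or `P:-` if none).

Answer: P0:- P1:NH1

Derivation:
Op 1: best P0=- P1=NH3
Op 2: best P0=- P1=-
Op 3: best P0=- P1=NH0
Op 4: best P0=- P1=NH1
Op 5: best P0=NH1 P1=NH1
Op 6: best P0=- P1=NH1
Op 7: best P0=- P1=NH1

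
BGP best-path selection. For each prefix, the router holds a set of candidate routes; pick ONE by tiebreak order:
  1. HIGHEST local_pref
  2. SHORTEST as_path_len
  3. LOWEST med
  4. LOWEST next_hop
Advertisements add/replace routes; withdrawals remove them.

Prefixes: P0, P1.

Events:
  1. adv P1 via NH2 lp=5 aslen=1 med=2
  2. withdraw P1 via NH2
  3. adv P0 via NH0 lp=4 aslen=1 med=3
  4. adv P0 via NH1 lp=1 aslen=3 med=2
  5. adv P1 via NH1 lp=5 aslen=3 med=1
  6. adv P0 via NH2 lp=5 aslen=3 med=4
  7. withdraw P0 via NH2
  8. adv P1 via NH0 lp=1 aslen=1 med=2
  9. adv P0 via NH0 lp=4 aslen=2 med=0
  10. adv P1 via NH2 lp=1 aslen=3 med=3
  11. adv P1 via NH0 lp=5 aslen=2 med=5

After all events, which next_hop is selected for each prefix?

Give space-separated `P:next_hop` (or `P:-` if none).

Answer: P0:NH0 P1:NH0

Derivation:
Op 1: best P0=- P1=NH2
Op 2: best P0=- P1=-
Op 3: best P0=NH0 P1=-
Op 4: best P0=NH0 P1=-
Op 5: best P0=NH0 P1=NH1
Op 6: best P0=NH2 P1=NH1
Op 7: best P0=NH0 P1=NH1
Op 8: best P0=NH0 P1=NH1
Op 9: best P0=NH0 P1=NH1
Op 10: best P0=NH0 P1=NH1
Op 11: best P0=NH0 P1=NH0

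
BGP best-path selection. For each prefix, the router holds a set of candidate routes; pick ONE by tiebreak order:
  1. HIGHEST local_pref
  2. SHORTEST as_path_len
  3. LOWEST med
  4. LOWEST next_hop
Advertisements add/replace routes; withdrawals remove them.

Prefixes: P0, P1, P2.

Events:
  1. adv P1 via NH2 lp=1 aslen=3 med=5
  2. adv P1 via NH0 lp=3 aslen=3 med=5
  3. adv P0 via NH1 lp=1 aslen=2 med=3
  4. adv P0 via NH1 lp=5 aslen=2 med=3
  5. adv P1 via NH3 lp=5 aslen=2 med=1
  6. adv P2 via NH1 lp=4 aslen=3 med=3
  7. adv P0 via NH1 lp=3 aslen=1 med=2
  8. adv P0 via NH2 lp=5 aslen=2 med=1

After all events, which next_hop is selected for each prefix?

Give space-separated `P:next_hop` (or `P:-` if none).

Op 1: best P0=- P1=NH2 P2=-
Op 2: best P0=- P1=NH0 P2=-
Op 3: best P0=NH1 P1=NH0 P2=-
Op 4: best P0=NH1 P1=NH0 P2=-
Op 5: best P0=NH1 P1=NH3 P2=-
Op 6: best P0=NH1 P1=NH3 P2=NH1
Op 7: best P0=NH1 P1=NH3 P2=NH1
Op 8: best P0=NH2 P1=NH3 P2=NH1

Answer: P0:NH2 P1:NH3 P2:NH1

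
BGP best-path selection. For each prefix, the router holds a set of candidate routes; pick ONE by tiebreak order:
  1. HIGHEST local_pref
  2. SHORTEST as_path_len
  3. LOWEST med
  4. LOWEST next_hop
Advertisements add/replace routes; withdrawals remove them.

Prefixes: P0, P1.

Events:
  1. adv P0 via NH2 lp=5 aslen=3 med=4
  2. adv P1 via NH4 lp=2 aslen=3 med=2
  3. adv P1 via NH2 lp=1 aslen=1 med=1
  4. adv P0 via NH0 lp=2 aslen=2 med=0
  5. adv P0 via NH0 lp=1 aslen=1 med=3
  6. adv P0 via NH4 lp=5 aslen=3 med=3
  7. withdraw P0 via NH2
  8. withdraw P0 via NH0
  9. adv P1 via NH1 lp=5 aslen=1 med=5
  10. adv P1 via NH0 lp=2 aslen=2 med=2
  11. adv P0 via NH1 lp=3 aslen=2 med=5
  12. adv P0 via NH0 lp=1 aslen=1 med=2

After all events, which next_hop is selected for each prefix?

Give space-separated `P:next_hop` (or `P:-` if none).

Op 1: best P0=NH2 P1=-
Op 2: best P0=NH2 P1=NH4
Op 3: best P0=NH2 P1=NH4
Op 4: best P0=NH2 P1=NH4
Op 5: best P0=NH2 P1=NH4
Op 6: best P0=NH4 P1=NH4
Op 7: best P0=NH4 P1=NH4
Op 8: best P0=NH4 P1=NH4
Op 9: best P0=NH4 P1=NH1
Op 10: best P0=NH4 P1=NH1
Op 11: best P0=NH4 P1=NH1
Op 12: best P0=NH4 P1=NH1

Answer: P0:NH4 P1:NH1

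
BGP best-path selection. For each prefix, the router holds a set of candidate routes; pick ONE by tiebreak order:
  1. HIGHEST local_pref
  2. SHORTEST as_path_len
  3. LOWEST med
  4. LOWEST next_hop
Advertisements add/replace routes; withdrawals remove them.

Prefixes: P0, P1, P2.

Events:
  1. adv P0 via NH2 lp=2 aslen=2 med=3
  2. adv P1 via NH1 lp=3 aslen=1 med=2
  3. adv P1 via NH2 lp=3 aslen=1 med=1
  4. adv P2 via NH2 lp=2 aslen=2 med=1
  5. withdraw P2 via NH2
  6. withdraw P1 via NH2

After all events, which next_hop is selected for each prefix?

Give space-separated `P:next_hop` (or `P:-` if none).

Answer: P0:NH2 P1:NH1 P2:-

Derivation:
Op 1: best P0=NH2 P1=- P2=-
Op 2: best P0=NH2 P1=NH1 P2=-
Op 3: best P0=NH2 P1=NH2 P2=-
Op 4: best P0=NH2 P1=NH2 P2=NH2
Op 5: best P0=NH2 P1=NH2 P2=-
Op 6: best P0=NH2 P1=NH1 P2=-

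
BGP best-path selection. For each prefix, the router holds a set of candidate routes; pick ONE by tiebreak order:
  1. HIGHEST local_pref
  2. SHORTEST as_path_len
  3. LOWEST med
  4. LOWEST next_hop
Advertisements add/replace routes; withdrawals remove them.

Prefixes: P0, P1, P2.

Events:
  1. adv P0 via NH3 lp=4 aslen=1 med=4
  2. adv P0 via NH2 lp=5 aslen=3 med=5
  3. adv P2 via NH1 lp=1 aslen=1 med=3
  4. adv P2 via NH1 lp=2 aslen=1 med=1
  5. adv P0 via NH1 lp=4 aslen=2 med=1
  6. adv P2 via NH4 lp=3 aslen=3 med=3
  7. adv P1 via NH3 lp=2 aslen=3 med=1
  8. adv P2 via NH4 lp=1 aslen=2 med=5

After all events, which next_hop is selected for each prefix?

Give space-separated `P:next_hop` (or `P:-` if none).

Op 1: best P0=NH3 P1=- P2=-
Op 2: best P0=NH2 P1=- P2=-
Op 3: best P0=NH2 P1=- P2=NH1
Op 4: best P0=NH2 P1=- P2=NH1
Op 5: best P0=NH2 P1=- P2=NH1
Op 6: best P0=NH2 P1=- P2=NH4
Op 7: best P0=NH2 P1=NH3 P2=NH4
Op 8: best P0=NH2 P1=NH3 P2=NH1

Answer: P0:NH2 P1:NH3 P2:NH1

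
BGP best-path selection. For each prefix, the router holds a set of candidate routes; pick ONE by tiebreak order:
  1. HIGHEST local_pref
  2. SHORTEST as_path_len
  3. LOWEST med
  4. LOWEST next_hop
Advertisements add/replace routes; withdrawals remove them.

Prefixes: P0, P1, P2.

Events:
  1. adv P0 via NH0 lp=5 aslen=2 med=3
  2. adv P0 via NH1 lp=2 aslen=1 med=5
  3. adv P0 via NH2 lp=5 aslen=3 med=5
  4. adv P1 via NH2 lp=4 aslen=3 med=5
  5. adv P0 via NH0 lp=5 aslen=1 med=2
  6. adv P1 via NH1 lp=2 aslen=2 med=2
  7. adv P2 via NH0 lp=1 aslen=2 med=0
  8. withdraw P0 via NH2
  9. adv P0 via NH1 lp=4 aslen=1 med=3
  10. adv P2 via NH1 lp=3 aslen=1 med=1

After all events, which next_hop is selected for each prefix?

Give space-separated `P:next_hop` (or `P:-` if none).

Answer: P0:NH0 P1:NH2 P2:NH1

Derivation:
Op 1: best P0=NH0 P1=- P2=-
Op 2: best P0=NH0 P1=- P2=-
Op 3: best P0=NH0 P1=- P2=-
Op 4: best P0=NH0 P1=NH2 P2=-
Op 5: best P0=NH0 P1=NH2 P2=-
Op 6: best P0=NH0 P1=NH2 P2=-
Op 7: best P0=NH0 P1=NH2 P2=NH0
Op 8: best P0=NH0 P1=NH2 P2=NH0
Op 9: best P0=NH0 P1=NH2 P2=NH0
Op 10: best P0=NH0 P1=NH2 P2=NH1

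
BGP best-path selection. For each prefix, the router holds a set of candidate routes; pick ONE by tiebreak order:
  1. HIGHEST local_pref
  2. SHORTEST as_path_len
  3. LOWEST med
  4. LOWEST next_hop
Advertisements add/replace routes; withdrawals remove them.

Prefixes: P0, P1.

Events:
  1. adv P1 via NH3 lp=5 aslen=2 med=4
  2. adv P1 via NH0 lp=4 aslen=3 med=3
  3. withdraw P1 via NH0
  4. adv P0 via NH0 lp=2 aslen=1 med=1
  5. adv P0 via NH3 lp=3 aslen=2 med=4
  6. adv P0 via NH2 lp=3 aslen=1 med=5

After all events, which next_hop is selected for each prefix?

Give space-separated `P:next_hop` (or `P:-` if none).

Op 1: best P0=- P1=NH3
Op 2: best P0=- P1=NH3
Op 3: best P0=- P1=NH3
Op 4: best P0=NH0 P1=NH3
Op 5: best P0=NH3 P1=NH3
Op 6: best P0=NH2 P1=NH3

Answer: P0:NH2 P1:NH3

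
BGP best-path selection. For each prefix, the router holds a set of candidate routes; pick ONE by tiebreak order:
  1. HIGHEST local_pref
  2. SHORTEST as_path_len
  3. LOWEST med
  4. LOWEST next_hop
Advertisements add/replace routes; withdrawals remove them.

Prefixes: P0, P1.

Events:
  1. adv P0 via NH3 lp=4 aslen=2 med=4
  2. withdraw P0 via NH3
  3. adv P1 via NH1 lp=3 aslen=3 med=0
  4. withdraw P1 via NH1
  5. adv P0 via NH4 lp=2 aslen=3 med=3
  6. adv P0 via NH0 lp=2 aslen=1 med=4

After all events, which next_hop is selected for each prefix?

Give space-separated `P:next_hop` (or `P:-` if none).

Op 1: best P0=NH3 P1=-
Op 2: best P0=- P1=-
Op 3: best P0=- P1=NH1
Op 4: best P0=- P1=-
Op 5: best P0=NH4 P1=-
Op 6: best P0=NH0 P1=-

Answer: P0:NH0 P1:-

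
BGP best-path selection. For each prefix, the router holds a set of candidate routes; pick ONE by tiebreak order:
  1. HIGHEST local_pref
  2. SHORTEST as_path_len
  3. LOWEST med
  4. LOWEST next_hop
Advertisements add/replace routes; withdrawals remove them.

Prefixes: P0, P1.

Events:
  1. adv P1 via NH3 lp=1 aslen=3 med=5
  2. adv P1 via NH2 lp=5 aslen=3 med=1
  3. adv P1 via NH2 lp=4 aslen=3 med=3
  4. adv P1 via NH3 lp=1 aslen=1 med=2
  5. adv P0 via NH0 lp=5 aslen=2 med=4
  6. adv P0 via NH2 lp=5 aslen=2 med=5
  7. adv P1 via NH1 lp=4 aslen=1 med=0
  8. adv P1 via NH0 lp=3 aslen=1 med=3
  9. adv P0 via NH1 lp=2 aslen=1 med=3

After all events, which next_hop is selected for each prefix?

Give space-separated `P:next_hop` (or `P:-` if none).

Answer: P0:NH0 P1:NH1

Derivation:
Op 1: best P0=- P1=NH3
Op 2: best P0=- P1=NH2
Op 3: best P0=- P1=NH2
Op 4: best P0=- P1=NH2
Op 5: best P0=NH0 P1=NH2
Op 6: best P0=NH0 P1=NH2
Op 7: best P0=NH0 P1=NH1
Op 8: best P0=NH0 P1=NH1
Op 9: best P0=NH0 P1=NH1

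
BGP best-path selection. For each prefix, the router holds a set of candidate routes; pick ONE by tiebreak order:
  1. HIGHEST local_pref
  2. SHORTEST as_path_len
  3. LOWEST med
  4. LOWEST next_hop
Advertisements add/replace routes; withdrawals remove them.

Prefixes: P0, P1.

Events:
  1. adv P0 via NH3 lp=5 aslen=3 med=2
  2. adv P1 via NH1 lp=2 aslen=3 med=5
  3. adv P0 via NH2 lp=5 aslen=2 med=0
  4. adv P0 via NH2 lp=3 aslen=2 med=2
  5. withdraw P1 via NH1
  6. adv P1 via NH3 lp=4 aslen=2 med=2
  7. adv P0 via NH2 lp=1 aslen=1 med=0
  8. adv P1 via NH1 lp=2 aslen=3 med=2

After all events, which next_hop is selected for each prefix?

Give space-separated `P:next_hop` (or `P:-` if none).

Op 1: best P0=NH3 P1=-
Op 2: best P0=NH3 P1=NH1
Op 3: best P0=NH2 P1=NH1
Op 4: best P0=NH3 P1=NH1
Op 5: best P0=NH3 P1=-
Op 6: best P0=NH3 P1=NH3
Op 7: best P0=NH3 P1=NH3
Op 8: best P0=NH3 P1=NH3

Answer: P0:NH3 P1:NH3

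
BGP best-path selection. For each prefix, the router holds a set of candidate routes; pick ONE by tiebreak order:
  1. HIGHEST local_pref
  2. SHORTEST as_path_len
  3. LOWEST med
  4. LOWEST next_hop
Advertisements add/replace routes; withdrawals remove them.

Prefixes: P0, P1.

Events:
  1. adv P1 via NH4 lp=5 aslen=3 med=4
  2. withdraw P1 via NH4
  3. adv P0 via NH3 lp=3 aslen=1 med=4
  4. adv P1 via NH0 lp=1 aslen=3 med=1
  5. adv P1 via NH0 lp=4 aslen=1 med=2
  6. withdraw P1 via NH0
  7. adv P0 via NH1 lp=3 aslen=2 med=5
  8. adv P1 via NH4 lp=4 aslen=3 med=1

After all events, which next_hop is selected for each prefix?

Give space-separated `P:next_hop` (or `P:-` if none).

Answer: P0:NH3 P1:NH4

Derivation:
Op 1: best P0=- P1=NH4
Op 2: best P0=- P1=-
Op 3: best P0=NH3 P1=-
Op 4: best P0=NH3 P1=NH0
Op 5: best P0=NH3 P1=NH0
Op 6: best P0=NH3 P1=-
Op 7: best P0=NH3 P1=-
Op 8: best P0=NH3 P1=NH4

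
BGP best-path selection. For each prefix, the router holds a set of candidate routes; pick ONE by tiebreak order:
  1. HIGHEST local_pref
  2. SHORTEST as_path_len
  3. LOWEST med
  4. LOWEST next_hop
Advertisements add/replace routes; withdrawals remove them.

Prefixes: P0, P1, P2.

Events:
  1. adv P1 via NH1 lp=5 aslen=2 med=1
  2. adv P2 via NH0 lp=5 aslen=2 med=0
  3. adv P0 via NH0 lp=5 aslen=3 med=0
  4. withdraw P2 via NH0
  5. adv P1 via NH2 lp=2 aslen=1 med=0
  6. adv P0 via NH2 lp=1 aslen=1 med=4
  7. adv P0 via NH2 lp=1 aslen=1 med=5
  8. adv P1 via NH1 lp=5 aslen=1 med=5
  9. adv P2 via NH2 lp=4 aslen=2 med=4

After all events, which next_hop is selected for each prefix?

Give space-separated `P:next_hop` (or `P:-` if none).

Answer: P0:NH0 P1:NH1 P2:NH2

Derivation:
Op 1: best P0=- P1=NH1 P2=-
Op 2: best P0=- P1=NH1 P2=NH0
Op 3: best P0=NH0 P1=NH1 P2=NH0
Op 4: best P0=NH0 P1=NH1 P2=-
Op 5: best P0=NH0 P1=NH1 P2=-
Op 6: best P0=NH0 P1=NH1 P2=-
Op 7: best P0=NH0 P1=NH1 P2=-
Op 8: best P0=NH0 P1=NH1 P2=-
Op 9: best P0=NH0 P1=NH1 P2=NH2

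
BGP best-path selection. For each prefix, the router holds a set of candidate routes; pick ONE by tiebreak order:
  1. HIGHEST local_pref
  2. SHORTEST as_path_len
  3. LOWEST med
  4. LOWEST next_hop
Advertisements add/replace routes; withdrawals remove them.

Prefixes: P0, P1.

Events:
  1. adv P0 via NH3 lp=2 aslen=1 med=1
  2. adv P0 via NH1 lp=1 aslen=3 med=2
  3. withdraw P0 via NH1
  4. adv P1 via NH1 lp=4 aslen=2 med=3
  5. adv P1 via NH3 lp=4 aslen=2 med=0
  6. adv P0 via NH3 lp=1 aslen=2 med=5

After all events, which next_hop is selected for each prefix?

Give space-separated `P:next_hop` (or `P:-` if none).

Op 1: best P0=NH3 P1=-
Op 2: best P0=NH3 P1=-
Op 3: best P0=NH3 P1=-
Op 4: best P0=NH3 P1=NH1
Op 5: best P0=NH3 P1=NH3
Op 6: best P0=NH3 P1=NH3

Answer: P0:NH3 P1:NH3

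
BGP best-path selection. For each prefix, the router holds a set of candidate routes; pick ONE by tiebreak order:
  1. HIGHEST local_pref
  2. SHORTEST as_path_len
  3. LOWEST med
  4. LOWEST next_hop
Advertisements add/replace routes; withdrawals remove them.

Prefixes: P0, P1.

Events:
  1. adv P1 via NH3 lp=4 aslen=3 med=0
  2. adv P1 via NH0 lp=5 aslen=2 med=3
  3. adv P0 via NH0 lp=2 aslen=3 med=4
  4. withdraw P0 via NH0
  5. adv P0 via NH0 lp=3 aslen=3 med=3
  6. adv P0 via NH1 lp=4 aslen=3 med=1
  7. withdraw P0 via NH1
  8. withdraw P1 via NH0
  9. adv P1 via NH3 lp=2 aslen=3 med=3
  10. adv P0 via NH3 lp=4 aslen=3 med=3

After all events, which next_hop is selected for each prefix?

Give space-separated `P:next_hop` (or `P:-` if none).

Op 1: best P0=- P1=NH3
Op 2: best P0=- P1=NH0
Op 3: best P0=NH0 P1=NH0
Op 4: best P0=- P1=NH0
Op 5: best P0=NH0 P1=NH0
Op 6: best P0=NH1 P1=NH0
Op 7: best P0=NH0 P1=NH0
Op 8: best P0=NH0 P1=NH3
Op 9: best P0=NH0 P1=NH3
Op 10: best P0=NH3 P1=NH3

Answer: P0:NH3 P1:NH3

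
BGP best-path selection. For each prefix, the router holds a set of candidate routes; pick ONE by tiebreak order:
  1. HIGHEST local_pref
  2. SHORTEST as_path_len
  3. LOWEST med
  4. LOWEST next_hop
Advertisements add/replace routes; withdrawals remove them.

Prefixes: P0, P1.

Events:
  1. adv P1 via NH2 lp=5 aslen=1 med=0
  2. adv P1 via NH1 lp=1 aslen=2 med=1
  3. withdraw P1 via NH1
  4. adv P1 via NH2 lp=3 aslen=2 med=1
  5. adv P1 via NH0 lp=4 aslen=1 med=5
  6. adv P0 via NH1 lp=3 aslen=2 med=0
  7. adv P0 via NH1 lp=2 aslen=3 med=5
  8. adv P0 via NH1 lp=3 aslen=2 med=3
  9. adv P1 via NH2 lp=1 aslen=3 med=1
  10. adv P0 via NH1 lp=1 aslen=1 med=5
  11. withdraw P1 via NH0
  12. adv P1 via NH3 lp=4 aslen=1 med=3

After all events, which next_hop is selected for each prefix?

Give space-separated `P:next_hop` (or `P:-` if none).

Op 1: best P0=- P1=NH2
Op 2: best P0=- P1=NH2
Op 3: best P0=- P1=NH2
Op 4: best P0=- P1=NH2
Op 5: best P0=- P1=NH0
Op 6: best P0=NH1 P1=NH0
Op 7: best P0=NH1 P1=NH0
Op 8: best P0=NH1 P1=NH0
Op 9: best P0=NH1 P1=NH0
Op 10: best P0=NH1 P1=NH0
Op 11: best P0=NH1 P1=NH2
Op 12: best P0=NH1 P1=NH3

Answer: P0:NH1 P1:NH3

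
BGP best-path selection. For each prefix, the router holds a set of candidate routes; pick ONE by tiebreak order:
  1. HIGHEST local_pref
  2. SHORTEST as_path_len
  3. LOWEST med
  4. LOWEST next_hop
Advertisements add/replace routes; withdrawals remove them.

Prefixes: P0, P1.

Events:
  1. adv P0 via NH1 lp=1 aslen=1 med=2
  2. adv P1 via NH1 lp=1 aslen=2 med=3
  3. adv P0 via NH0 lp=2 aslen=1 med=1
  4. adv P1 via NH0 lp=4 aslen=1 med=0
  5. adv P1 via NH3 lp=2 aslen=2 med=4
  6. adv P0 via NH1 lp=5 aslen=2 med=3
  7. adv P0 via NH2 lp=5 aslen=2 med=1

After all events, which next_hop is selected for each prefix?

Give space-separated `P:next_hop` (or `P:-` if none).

Op 1: best P0=NH1 P1=-
Op 2: best P0=NH1 P1=NH1
Op 3: best P0=NH0 P1=NH1
Op 4: best P0=NH0 P1=NH0
Op 5: best P0=NH0 P1=NH0
Op 6: best P0=NH1 P1=NH0
Op 7: best P0=NH2 P1=NH0

Answer: P0:NH2 P1:NH0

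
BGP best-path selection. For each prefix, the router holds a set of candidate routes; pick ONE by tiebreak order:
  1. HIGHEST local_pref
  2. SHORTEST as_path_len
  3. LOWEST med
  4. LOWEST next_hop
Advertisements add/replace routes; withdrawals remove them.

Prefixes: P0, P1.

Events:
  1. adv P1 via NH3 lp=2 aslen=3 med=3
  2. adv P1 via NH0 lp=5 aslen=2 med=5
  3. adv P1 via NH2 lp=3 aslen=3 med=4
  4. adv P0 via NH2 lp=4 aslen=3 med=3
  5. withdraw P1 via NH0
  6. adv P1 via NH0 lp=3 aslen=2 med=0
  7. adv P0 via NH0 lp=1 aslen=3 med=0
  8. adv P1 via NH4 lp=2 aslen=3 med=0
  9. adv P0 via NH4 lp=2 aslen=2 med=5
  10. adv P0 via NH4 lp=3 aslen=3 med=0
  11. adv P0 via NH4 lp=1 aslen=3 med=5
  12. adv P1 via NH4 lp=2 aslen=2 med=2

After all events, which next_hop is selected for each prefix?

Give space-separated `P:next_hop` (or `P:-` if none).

Answer: P0:NH2 P1:NH0

Derivation:
Op 1: best P0=- P1=NH3
Op 2: best P0=- P1=NH0
Op 3: best P0=- P1=NH0
Op 4: best P0=NH2 P1=NH0
Op 5: best P0=NH2 P1=NH2
Op 6: best P0=NH2 P1=NH0
Op 7: best P0=NH2 P1=NH0
Op 8: best P0=NH2 P1=NH0
Op 9: best P0=NH2 P1=NH0
Op 10: best P0=NH2 P1=NH0
Op 11: best P0=NH2 P1=NH0
Op 12: best P0=NH2 P1=NH0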